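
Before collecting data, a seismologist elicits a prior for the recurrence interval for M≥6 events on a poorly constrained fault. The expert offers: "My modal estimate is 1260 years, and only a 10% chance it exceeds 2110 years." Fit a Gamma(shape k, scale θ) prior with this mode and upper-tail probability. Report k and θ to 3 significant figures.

Gamma(k,θ) with k>1 has mode (k−1)θ, so θ = 1260/(k−1).
Need P(X < 2110) = 0.9 with θ tied to k this way. Start at k = 2, θ = 1260: P(X<2110) ≈ 0.499.
Too low — raise k to concentrate. Iterating converges to k ≈ 8.11.
Then θ = 1260/(8.11−1) ≈ 177.

k ≈ 8.11, θ ≈ 177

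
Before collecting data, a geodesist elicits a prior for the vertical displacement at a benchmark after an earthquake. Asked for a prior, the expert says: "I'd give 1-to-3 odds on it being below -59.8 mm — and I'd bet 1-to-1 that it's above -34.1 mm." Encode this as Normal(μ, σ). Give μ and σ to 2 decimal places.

μ = -34.10, σ = 38.10

For Normal(μ,σ), the p-quantile is μ + z_p·σ. Here z_{0.25} = -0.6745, z_{0.5} = 0.
So -59.8 = μ − 0.6745σ and -34.1 = μ + 0σ.
Subtracting: σ = (-34.1 − -59.8)/(0 − (-0.6745)) = 38.10.
Then μ = -59.8 − (-0.6745)·38.10 = -34.10.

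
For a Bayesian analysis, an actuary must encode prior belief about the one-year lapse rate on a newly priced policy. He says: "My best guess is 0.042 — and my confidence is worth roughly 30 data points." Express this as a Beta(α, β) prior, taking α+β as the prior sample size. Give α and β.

Under the effective-sample-size interpretation, Beta(α, β) has prior mean α/(α+β) and prior sample size α+β.
So α+β = 30 and α/(α+β) = 0.042, giving α = 0.042·30 = 1.26 and β = 30 − 1.26 = 28.74.

α = 1.26, β = 28.74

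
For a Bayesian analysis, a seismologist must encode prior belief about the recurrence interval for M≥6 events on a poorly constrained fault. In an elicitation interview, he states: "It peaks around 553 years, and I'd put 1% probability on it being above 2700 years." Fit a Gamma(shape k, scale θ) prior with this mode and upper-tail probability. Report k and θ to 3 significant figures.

k ≈ 2.57, θ ≈ 352

Gamma(k,θ) with k>1 has mode (k−1)θ, so θ = 553/(k−1).
Need P(X < 2700) = 0.99 with θ tied to k this way. Start at k = 2, θ = 553: P(X<2700) ≈ 0.955.
Too low — raise k to concentrate. Iterating converges to k ≈ 2.57.
Then θ = 553/(2.57−1) ≈ 352.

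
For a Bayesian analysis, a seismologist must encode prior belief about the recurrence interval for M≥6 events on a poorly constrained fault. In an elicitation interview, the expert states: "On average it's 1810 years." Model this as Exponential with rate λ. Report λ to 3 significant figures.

Exponential mean = 1/λ, so λ = 1/1810.0 = 0.000552.

λ ≈ 0.000552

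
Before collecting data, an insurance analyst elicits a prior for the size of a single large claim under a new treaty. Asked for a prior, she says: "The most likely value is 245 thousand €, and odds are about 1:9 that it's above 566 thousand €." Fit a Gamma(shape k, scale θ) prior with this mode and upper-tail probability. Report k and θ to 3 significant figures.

Gamma(k,θ) with k>1 has mode (k−1)θ, so θ = 245/(k−1).
Need P(X < 566) = 0.9 with θ tied to k this way. Start at k = 2, θ = 245: P(X<566) ≈ 0.671.
Too low — raise k to concentrate. Iterating converges to k ≈ 3.74.
Then θ = 245/(3.74−1) ≈ 89.3.

k ≈ 3.74, θ ≈ 89.3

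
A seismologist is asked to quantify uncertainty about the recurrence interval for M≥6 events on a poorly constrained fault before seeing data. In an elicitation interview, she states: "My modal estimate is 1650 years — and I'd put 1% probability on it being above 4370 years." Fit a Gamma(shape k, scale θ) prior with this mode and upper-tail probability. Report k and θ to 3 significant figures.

k ≈ 5.89, θ ≈ 338

Gamma(k,θ) with k>1 has mode (k−1)θ, so θ = 1650/(k−1).
Need P(X < 4370) = 0.99 with θ tied to k this way. Start at k = 2, θ = 1650: P(X<4370) ≈ 0.742.
Too low — raise k to concentrate. Iterating converges to k ≈ 5.89.
Then θ = 1650/(5.89−1) ≈ 338.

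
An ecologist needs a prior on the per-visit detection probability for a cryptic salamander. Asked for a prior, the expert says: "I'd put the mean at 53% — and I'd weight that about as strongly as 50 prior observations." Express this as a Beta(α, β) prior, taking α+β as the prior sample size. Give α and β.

α = 26.5, β = 23.5

Under the effective-sample-size interpretation, Beta(α, β) has prior mean α/(α+β) and prior sample size α+β.
So α+β = 50 and α/(α+β) = 0.53, giving α = 0.53·50 = 26.5 and β = 50 − 26.5 = 23.5.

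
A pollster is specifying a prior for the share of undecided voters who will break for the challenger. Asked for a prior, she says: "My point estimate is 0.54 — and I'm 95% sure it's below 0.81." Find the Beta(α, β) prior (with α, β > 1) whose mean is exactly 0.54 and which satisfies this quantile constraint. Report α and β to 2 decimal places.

α ≈ 4.23, β ≈ 3.61

With mean 0.54 fixed, write α = 0.54s, β = 0.46s where s = α+β.
Need P(θ < 0.81) = 0.95 under Beta(0.54s, 0.46s). Normal approximation: (q−m)/√(m(1−m)/s) ≈ z_{0.95} = 1.64, so s ≈ 0.54·0.46·(1.64)²/(0.81−0.54)² = 9.2.
At s = 9.2: P(θ<0.81) ≈ 0.964. Adjusting to match 0.95 gives s ≈ 7.84.
So α = 0.54·7.84 ≈ 4.23, β = 0.46·7.84 ≈ 3.61.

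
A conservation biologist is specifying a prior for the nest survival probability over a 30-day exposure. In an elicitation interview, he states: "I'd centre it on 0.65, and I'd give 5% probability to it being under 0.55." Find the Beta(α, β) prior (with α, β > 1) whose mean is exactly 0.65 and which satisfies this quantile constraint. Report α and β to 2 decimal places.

α ≈ 41.62, β ≈ 22.41

With mean 0.65 fixed, write α = 0.65s, β = 0.35s where s = α+β.
Need P(θ < 0.55) = 0.05 under Beta(0.65s, 0.35s). Normal approximation: (q−m)/√(m(1−m)/s) ≈ z_{0.05} = -1.64, so s ≈ 0.65·0.35·(-1.64)²/(0.55−0.65)² = 61.6.
At s = 61.6: P(θ<0.55) ≈ 0.053. Adjusting to match 0.05 gives s ≈ 64.03.
So α = 0.65·64.03 ≈ 41.62, β = 0.35·64.03 ≈ 22.41.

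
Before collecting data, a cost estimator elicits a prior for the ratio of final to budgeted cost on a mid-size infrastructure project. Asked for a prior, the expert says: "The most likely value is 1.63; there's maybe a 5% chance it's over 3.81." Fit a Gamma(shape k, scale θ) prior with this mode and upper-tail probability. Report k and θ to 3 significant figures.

Gamma(k,θ) with k>1 has mode (k−1)θ, so θ = 1.63/(k−1).
Need P(X < 3.81) = 0.95 with θ tied to k this way. Start at k = 2, θ = 1.63: P(X<3.81) ≈ 0.678.
Too low — raise k to concentrate. Iterating converges to k ≈ 4.79.
Then θ = 1.63/(4.79−1) ≈ 0.43.

k ≈ 4.79, θ ≈ 0.43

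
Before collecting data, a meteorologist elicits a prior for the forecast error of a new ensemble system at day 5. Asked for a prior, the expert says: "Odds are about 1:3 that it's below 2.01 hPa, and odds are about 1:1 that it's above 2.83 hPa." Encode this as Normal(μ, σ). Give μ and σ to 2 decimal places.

μ = 2.83, σ = 1.22

For Normal(μ,σ), the p-quantile is μ + z_p·σ. Here z_{0.25} = -0.6745, z_{0.5} = 0.
So 2.01 = μ − 0.6745σ and 2.83 = μ + 0σ.
Subtracting: σ = (2.83 − 2.01)/(0 − (-0.6745)) = 1.22.
Then μ = 2.01 − (-0.6745)·1.22 = 2.83.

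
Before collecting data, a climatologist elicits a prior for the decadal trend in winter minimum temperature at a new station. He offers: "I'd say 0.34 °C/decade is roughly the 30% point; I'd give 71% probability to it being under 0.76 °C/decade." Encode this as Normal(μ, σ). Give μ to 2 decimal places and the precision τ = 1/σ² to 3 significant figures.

μ = 0.54, τ = 6.59

The p-quantile of Normal(μ,σ) is μ + z_p·σ, with z_{0.3} = -0.5244 and z_{0.71} = 0.5534.
Eliminate σ: μ = (z₂·x₁ − z₁·x₂)/(z₂ − z₁) = (0.5534·0.34 − (-0.5244)·0.76)/1.078 = 0.54.
Then σ = (x₂ − x₁)/(z₂ − z₁) = (0.76 − 0.34)/1.078 = 0.39.
Precision τ = 1/σ² = 1/0.3897² = 6.59.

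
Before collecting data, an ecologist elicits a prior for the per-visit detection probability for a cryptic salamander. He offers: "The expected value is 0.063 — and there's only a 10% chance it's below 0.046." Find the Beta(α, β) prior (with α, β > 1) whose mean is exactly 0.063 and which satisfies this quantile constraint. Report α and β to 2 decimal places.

α ≈ 19.43, β ≈ 289.02

With mean 0.063 fixed, write α = 0.063s, β = 0.937s where s = α+β.
Need P(θ < 0.046) = 0.1 under Beta(0.063s, 0.937s). Normal approximation: (q−m)/√(m(1−m)/s) ≈ z_{0.1} = -1.28, so s ≈ 0.063·0.937·(-1.28)²/(0.046−0.063)² = 335.5.
At s = 335.5: P(θ<0.046) ≈ 0.090. Adjusting to match 0.1 gives s ≈ 308.45.
So α = 0.063·308.45 ≈ 19.43, β = 0.937·308.45 ≈ 289.02.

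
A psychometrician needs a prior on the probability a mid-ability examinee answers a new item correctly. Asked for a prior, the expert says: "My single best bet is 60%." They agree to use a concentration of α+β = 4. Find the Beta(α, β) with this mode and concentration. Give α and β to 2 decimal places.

α = 2.20, β = 1.80

For α,β > 1 the Beta mode is (α−1)/(α+β−2). With α+β = 4, the mode is (α−1)/2.
Set (α−1)/2 = 0.6 → α = 1 + 0.6·2 = 2.20.
β = 4 − α = 1.80.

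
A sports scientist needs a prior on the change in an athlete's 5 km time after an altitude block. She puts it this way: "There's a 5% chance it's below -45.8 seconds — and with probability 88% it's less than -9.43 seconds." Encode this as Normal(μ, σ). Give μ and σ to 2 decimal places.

For Normal(μ,σ), the p-quantile is μ + z_p·σ. Here z_{0.05} = -1.645, z_{0.88} = 1.175.
So -45.8 = μ − 1.645σ and -9.43 = μ + 1.175σ.
Subtracting: σ = (-9.43 − -45.8)/(1.175 − (-1.645)) = 12.90.
Then μ = -45.8 − (-1.645)·12.90 = -24.58.

μ = -24.58, σ = 12.90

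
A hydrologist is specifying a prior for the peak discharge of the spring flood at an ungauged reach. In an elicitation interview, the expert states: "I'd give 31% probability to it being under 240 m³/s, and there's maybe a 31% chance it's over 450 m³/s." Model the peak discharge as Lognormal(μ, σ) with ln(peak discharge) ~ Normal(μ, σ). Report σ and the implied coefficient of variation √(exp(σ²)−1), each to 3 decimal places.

σ ≈ 0.634, CV ≈ 0.703

If T ~ Lognormal(μ,σ) then ln T ~ Normal(μ,σ), so the p-quantile of ln T is μ + z_p·σ.
ln(240) = 5.481 and ln(450) = 6.109; z_{0.31} = -0.4959, z_{0.69} = 0.4959.
σ = (6.109 − 5.481)/(0.4959 − (-0.4959)) = 0.634.
μ = 5.481 − (-0.4959)·0.634 = 5.795.
CV = √(exp(σ²)−1) = √(exp(0.4018)−1) = 0.703.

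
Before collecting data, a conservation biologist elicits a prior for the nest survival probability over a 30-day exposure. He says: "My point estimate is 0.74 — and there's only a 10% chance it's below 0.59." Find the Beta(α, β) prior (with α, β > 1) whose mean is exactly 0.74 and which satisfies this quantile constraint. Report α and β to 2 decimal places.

α ≈ 10.99, β ≈ 3.86

With mean 0.74 fixed, write α = 0.74s, β = 0.26s where s = α+β.
Need P(θ < 0.59) = 0.1 under Beta(0.74s, 0.26s). Normal approximation: (q−m)/√(m(1−m)/s) ≈ z_{0.1} = -1.28, so s ≈ 0.74·0.26·(-1.28)²/(0.59−0.74)² = 14.0.
At s = 14.0: P(θ<0.59) ≈ 0.106. Adjusting to match 0.1 gives s ≈ 14.85.
So α = 0.74·14.85 ≈ 10.99, β = 0.26·14.85 ≈ 3.86.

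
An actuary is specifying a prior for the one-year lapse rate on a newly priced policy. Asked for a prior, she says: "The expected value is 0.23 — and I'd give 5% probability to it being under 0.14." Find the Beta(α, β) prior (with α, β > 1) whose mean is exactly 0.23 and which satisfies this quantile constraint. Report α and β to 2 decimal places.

α ≈ 11.64, β ≈ 38.96

With mean 0.23 fixed, write α = 0.23s, β = 0.77s where s = α+β.
Need P(θ < 0.14) = 0.05 under Beta(0.23s, 0.77s). Normal approximation: (q−m)/√(m(1−m)/s) ≈ z_{0.05} = -1.64, so s ≈ 0.23·0.77·(-1.64)²/(0.14−0.23)² = 59.2.
At s = 59.2: P(θ<0.14) ≈ 0.037. Adjusting to match 0.05 gives s ≈ 50.59.
So α = 0.23·50.59 ≈ 11.64, β = 0.77·50.59 ≈ 38.96.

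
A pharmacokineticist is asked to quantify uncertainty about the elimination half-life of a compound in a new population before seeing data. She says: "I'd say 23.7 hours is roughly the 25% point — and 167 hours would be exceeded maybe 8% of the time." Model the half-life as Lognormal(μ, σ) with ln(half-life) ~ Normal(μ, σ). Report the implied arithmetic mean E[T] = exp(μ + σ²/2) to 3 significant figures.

If T ~ Lognormal(μ,σ) then ln T ~ Normal(μ,σ), so the p-quantile of ln T is μ + z_p·σ.
ln(23.7) = 3.165 and ln(167) = 5.118; z_{0.25} = -0.6745, z_{0.92} = 1.405.
σ = (5.118 − 3.165)/(1.405 − (-0.6745)) = 0.939.
μ = 3.165 − (-0.6745)·0.939 = 3.799.
E[T] = exp(μ + σ²/2) = exp(3.799 + 0.4408) = 69.4 hours.

E[T] ≈ 69.4 hours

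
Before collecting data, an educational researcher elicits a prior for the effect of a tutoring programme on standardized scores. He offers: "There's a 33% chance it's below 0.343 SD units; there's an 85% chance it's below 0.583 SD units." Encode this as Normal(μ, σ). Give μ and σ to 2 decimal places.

For Normal(μ,σ), the p-quantile is μ + z_p·σ. Here z_{0.33} = -0.4399, z_{0.85} = 1.036.
So 0.343 = μ − 0.4399σ and 0.583 = μ + 1.036σ.
Subtracting: σ = (0.583 − 0.343)/(1.036 − (-0.4399)) = 0.16.
Then μ = 0.343 − (-0.4399)·0.16 = 0.41.

μ = 0.41, σ = 0.16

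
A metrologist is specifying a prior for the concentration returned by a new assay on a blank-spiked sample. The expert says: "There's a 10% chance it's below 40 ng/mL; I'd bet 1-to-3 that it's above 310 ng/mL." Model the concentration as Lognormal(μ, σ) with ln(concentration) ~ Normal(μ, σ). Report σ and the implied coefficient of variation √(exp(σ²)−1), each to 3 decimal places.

σ ≈ 1.047, CV ≈ 1.411

If T ~ Lognormal(μ,σ) then ln T ~ Normal(μ,σ), so the p-quantile of ln T is μ + z_p·σ.
ln(40) = 3.689 and ln(310) = 5.737; z_{0.1} = -1.282, z_{0.75} = 0.6745.
σ = (5.737 − 3.689)/(0.6745 − (-1.282)) = 1.047.
μ = 3.689 − (-1.282)·1.047 = 5.030.
CV = √(exp(σ²)−1) = √(exp(1.0959)−1) = 1.411.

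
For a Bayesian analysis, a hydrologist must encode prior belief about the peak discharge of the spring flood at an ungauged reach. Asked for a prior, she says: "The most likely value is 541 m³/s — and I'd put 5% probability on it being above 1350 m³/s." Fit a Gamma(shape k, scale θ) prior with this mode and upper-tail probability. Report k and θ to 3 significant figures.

k ≈ 4.25, θ ≈ 167

Gamma(k,θ) with k>1 has mode (k−1)θ, so θ = 541/(k−1).
Need P(X < 1350) = 0.95 with θ tied to k this way. Start at k = 2, θ = 541: P(X<1350) ≈ 0.712.
Too low — raise k to concentrate. Iterating converges to k ≈ 4.25.
Then θ = 541/(4.25−1) ≈ 167.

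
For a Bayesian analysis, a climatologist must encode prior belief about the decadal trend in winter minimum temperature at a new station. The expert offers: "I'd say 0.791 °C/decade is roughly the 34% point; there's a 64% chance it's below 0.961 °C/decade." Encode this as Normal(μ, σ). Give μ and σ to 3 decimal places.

μ = 0.882, σ = 0.221

The p-quantile of Normal(μ,σ) is μ + z_p·σ, with z_{0.34} = -0.4125 and z_{0.64} = 0.3585.
Eliminate σ: μ = (z₂·x₁ − z₁·x₂)/(z₂ − z₁) = (0.3585·0.791 − (-0.4125)·0.961)/0.7709 = 0.882.
Then σ = (x₂ − x₁)/(z₂ − z₁) = (0.961 − 0.791)/0.7709 = 0.221.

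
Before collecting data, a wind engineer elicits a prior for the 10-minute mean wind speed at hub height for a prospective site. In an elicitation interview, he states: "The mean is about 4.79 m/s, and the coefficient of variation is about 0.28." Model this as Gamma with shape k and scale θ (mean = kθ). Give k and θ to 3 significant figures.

For Gamma(k, scale θ): mean = kθ, variance = kθ², so CV = 1/√k.
CV = 0.28, hence k = 1/CV² = 12.8.
Then θ = mean/k = 4.79/12.8 = 0.376.

k ≈ 12.8, θ ≈ 0.376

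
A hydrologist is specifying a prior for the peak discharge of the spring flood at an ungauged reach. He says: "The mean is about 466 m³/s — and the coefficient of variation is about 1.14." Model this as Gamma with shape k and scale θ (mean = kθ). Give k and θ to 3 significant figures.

For Gamma(k, scale θ): mean = kθ, variance = kθ², so CV = 1/√k.
CV = 1.14, hence k = 1/CV² = 0.769.
Then θ = mean/k = 466/0.769 = 606.

k ≈ 0.769, θ ≈ 606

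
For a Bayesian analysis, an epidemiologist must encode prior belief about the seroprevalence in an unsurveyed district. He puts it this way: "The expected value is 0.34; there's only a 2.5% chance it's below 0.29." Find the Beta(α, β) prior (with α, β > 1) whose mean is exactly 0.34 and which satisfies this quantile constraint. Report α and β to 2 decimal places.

α ≈ 112.54, β ≈ 218.47

With mean 0.34 fixed, write α = 0.34s, β = 0.66s where s = α+β.
Need P(θ < 0.29) = 0.025 under Beta(0.34s, 0.66s). Normal approximation: (q−m)/√(m(1−m)/s) ≈ z_{0.025} = -1.96, so s ≈ 0.34·0.66·(-1.96)²/(0.29−0.34)² = 344.8.
At s = 344.8: P(θ<0.29) ≈ 0.023. Adjusting to match 0.025 gives s ≈ 331.01.
So α = 0.34·331.01 ≈ 112.54, β = 0.66·331.01 ≈ 218.47.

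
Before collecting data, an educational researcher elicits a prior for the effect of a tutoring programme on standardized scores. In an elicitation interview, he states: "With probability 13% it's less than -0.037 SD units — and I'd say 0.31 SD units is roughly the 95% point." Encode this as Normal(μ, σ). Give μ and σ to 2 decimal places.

For Normal(μ,σ), the p-quantile is μ + z_p·σ. Here z_{0.13} = -1.126, z_{0.95} = 1.645.
So -0.037 = μ − 1.126σ and 0.31 = μ + 1.645σ.
Subtracting: σ = (0.31 − -0.037)/(1.645 − (-1.126)) = 0.13.
Then μ = -0.037 − (-1.126)·0.13 = 0.10.

μ = 0.10, σ = 0.13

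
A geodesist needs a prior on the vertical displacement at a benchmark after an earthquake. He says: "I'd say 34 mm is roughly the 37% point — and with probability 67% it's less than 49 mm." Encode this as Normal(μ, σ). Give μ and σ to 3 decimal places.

The p-quantile of Normal(μ,σ) is μ + z_p·σ, with z_{0.37} = -0.3319 and z_{0.67} = 0.4399.
Eliminate σ: μ = (z₂·x₁ − z₁·x₂)/(z₂ − z₁) = (0.4399·34 − (-0.3319)·49)/0.7718 = 40.450.
Then σ = (x₂ − x₁)/(z₂ − z₁) = (49 − 34)/0.7718 = 19.436.

μ = 40.450, σ = 19.436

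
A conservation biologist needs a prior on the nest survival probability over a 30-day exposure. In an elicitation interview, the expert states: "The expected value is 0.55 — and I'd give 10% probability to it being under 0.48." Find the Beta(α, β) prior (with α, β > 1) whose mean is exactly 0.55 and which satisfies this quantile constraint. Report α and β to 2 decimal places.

With mean 0.55 fixed, write α = 0.55s, β = 0.45s where s = α+β.
Need P(θ < 0.48) = 0.1 under Beta(0.55s, 0.45s). Normal approximation: (q−m)/√(m(1−m)/s) ≈ z_{0.1} = -1.28, so s ≈ 0.55·0.45·(-1.28)²/(0.48−0.55)² = 83.0.
At s = 83.0: P(θ<0.48) ≈ 0.100. Adjusting to match 0.1 gives s ≈ 83.24.
So α = 0.55·83.24 ≈ 45.78, β = 0.45·83.24 ≈ 37.46.

α ≈ 45.78, β ≈ 37.46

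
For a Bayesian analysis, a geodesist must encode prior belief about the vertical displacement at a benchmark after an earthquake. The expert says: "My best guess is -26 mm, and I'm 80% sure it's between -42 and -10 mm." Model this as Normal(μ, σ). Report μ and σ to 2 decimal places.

A symmetric 80% interval runs μ ± z·σ with z = 1.282.
Half-width = 16, so σ = 16/1.282 = 12.48.
μ is the stated best guess, -26.00.

μ = -26.00, σ = 12.48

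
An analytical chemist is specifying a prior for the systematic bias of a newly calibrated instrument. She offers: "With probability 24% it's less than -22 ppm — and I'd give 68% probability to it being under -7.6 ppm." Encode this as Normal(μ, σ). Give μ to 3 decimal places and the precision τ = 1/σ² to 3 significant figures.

The p-quantile of Normal(μ,σ) is μ + z_p·σ, with z_{0.24} = -0.7063 and z_{0.68} = 0.4677.
Eliminate σ: μ = (z₂·x₁ − z₁·x₂)/(z₂ − z₁) = (0.4677·-22 − (-0.7063)·-7.6)/1.174 = -13.337.
Then σ = (x₂ − x₁)/(z₂ − z₁) = (-7.6 − -22)/1.174 = 12.266.
Precision τ = 1/σ² = 1/12.27² = 0.00665.

μ = -13.337, τ = 0.00665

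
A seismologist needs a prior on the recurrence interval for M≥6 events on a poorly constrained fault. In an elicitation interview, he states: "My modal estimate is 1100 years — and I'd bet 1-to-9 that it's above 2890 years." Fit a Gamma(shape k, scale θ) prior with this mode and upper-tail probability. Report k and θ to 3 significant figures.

k ≈ 3.05, θ ≈ 535

Gamma(k,θ) with k>1 has mode (k−1)θ, so θ = 1100/(k−1).
Need P(X < 2890) = 0.9 with θ tied to k this way. Start at k = 2, θ = 1100: P(X<2890) ≈ 0.738.
Too low — raise k to concentrate. Iterating converges to k ≈ 3.05.
Then θ = 1100/(3.05−1) ≈ 535.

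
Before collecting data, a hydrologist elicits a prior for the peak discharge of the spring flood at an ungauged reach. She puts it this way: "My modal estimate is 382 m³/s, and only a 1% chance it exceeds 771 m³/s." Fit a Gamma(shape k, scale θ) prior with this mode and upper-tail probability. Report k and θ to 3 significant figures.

k ≈ 10.9, θ ≈ 38.4

Gamma(k,θ) with k>1 has mode (k−1)θ, so θ = 382/(k−1).
Need P(X < 771) = 0.99 with θ tied to k this way. Start at k = 2, θ = 382: P(X<771) ≈ 0.599.
Too low — raise k to concentrate. Iterating converges to k ≈ 10.9.
Then θ = 382/(10.9−1) ≈ 38.4.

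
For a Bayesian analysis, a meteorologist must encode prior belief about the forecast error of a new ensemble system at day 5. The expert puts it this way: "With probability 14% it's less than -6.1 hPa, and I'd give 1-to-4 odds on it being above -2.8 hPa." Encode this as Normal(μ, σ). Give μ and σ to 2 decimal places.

μ = -4.25, σ = 1.72

The p-quantile of Normal(μ,σ) is μ + z_p·σ, with z_{0.14} = -1.08 and z_{0.8} = 0.8416.
Eliminate σ: μ = (z₂·x₁ − z₁·x₂)/(z₂ − z₁) = (0.8416·-6.1 − (-1.08)·-2.8)/1.922 = -4.25.
Then σ = (x₂ − x₁)/(z₂ − z₁) = (-2.8 − -6.1)/1.922 = 1.72.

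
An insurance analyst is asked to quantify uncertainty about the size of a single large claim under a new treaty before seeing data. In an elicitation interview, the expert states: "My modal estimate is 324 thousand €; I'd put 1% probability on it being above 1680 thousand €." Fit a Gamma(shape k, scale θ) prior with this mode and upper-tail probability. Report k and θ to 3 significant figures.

k ≈ 2.43, θ ≈ 226

Gamma(k,θ) with k>1 has mode (k−1)θ, so θ = 324/(k−1).
Need P(X < 1680) = 0.99 with θ tied to k this way. Start at k = 2, θ = 324: P(X<1680) ≈ 0.965.
Too low — raise k to concentrate. Iterating converges to k ≈ 2.43.
Then θ = 324/(2.43−1) ≈ 226.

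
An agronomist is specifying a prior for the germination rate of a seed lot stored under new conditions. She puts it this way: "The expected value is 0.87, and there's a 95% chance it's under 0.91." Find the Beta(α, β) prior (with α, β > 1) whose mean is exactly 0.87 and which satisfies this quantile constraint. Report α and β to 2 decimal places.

With mean 0.87 fixed, write α = 0.87s, β = 0.13s where s = α+β.
Need P(θ < 0.91) = 0.95 under Beta(0.87s, 0.13s). Normal approximation: (q−m)/√(m(1−m)/s) ≈ z_{0.95} = 1.64, so s ≈ 0.87·0.13·(1.64)²/(0.91−0.87)² = 191.2.
At s = 191.2: P(θ<0.91) ≈ 0.961. Adjusting to match 0.95 gives s ≈ 167.23.
So α = 0.87·167.23 ≈ 145.49, β = 0.13·167.23 ≈ 21.74.

α ≈ 145.49, β ≈ 21.74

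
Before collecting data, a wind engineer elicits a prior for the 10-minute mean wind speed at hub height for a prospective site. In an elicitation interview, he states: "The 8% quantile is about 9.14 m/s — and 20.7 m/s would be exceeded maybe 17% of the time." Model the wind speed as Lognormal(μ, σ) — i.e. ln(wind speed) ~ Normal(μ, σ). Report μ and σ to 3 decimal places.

If T ~ Lognormal(μ,σ) then ln T ~ Normal(μ,σ), so the p-quantile of ln T is μ + z_p·σ.
ln(9.14) = 2.213 and ln(20.7) = 3.03; z_{0.08} = -1.405, z_{0.83} = 0.9542.
σ = (3.03 − 2.213)/(0.9542 − (-1.405)) = 0.346.
μ = 2.213 − (-1.405)·0.346 = 2.700.

μ ≈ 2.700, σ ≈ 0.346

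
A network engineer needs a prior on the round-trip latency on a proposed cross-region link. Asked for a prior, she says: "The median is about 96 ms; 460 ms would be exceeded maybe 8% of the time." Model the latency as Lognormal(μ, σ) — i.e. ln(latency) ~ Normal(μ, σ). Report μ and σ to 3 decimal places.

μ ≈ 4.564, σ ≈ 1.115

If T ~ Lognormal(μ,σ) then ln T ~ Normal(μ,σ), so the p-quantile of ln T is μ + z_p·σ.
ln(96) = 4.564 and ln(460) = 6.131; z_{0.5} = 0, z_{0.92} = 1.405.
σ = (6.131 − 4.564)/(1.405 − (0)) = 1.115.
μ = 4.564 − (0)·1.115 = 4.564.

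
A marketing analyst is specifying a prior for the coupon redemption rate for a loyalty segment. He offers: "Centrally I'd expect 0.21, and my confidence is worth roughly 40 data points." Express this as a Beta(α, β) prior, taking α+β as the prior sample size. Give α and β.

α = 8.4, β = 31.6

Under the effective-sample-size interpretation, Beta(α, β) has prior mean α/(α+β) and prior sample size α+β.
So α+β = 40 and α/(α+β) = 0.21, giving α = 0.21·40 = 8.4 and β = 40 − 8.4 = 31.6.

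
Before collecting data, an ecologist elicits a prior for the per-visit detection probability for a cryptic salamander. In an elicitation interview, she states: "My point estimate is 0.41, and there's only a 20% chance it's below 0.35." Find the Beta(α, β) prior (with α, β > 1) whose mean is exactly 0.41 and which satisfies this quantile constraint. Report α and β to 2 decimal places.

With mean 0.41 fixed, write α = 0.41s, β = 0.59s where s = α+β.
Need P(θ < 0.35) = 0.2 under Beta(0.41s, 0.59s). Normal approximation: (q−m)/√(m(1−m)/s) ≈ z_{0.2} = -0.842, so s ≈ 0.41·0.59·(-0.842)²/(0.35−0.41)² = 47.6.
At s = 47.6: P(θ<0.35) ≈ 0.202. Adjusting to match 0.2 gives s ≈ 48.25.
So α = 0.41·48.25 ≈ 19.78, β = 0.59·48.25 ≈ 28.47.

α ≈ 19.78, β ≈ 28.47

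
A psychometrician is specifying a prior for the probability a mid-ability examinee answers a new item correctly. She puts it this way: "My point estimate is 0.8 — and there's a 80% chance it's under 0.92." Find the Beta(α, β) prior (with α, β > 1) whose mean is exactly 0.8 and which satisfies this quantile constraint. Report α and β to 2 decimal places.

With mean 0.8 fixed, write α = 0.8s, β = 0.2s where s = α+β.
Need P(θ < 0.92) = 0.8 under Beta(0.8s, 0.2s). Normal approximation: (q−m)/√(m(1−m)/s) ≈ z_{0.8} = 0.842, so s ≈ 0.8·0.2·(0.842)²/(0.92−0.8)² = 7.9.
At s = 7.9: P(θ<0.92) ≈ 0.800. Adjusting to match 0.8 gives s ≈ 7.87.
So α = 0.8·7.87 ≈ 6.29, β = 0.2·7.87 ≈ 1.57.

α ≈ 6.29, β ≈ 1.57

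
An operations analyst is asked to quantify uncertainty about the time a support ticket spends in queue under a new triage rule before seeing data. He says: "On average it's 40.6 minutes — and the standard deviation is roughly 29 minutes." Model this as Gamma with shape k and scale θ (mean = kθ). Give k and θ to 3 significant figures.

k ≈ 1.96, θ ≈ 20.7

For Gamma(k, scale θ): mean = kθ, variance = kθ², so CV = 1/√k.
CV = SD/mean = 29/40.6 = 0.7143, hence k = 1/CV² = 1.96.
Then θ = mean/k = 40.6/1.96 = 20.7.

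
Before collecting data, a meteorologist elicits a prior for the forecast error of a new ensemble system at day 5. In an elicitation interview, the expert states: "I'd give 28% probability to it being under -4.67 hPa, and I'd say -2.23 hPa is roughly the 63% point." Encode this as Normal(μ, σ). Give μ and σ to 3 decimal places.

For Normal(μ,σ), the p-quantile is μ + z_p·σ. Here z_{0.28} = -0.5828, z_{0.63} = 0.3319.
So -4.67 = μ − 0.5828σ and -2.23 = μ + 0.3319σ.
Subtracting: σ = (-2.23 − -4.67)/(0.3319 − (-0.5828)) = 2.668.
Then μ = -4.67 − (-0.5828)·2.668 = -3.115.

μ = -3.115, σ = 2.668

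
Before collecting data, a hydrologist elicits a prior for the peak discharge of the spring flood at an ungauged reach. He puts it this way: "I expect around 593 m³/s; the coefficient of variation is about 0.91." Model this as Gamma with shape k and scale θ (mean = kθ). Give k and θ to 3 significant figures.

For Gamma(k, scale θ): mean = kθ, variance = kθ², so CV = 1/√k.
CV = 0.91, hence k = 1/CV² = 1.21.
Then θ = mean/k = 593/1.21 = 491.

k ≈ 1.21, θ ≈ 491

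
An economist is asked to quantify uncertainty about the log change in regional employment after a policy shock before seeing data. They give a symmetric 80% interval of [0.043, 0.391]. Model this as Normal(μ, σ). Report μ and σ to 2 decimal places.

A symmetric 80% interval runs μ ± z·σ with z = 1.282.
Half-width = 0.174, so σ = 0.174/1.282 = 0.14.
μ is the interval midpoint, 0.22.

μ = 0.22, σ = 0.14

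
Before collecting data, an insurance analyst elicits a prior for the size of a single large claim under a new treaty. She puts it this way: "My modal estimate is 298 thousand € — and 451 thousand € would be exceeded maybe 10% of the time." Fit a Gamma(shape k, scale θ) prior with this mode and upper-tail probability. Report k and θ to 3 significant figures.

k ≈ 11.8, θ ≈ 27.5

Gamma(k,θ) with k>1 has mode (k−1)θ, so θ = 298/(k−1).
Need P(X < 451) = 0.9 with θ tied to k this way. Start at k = 2, θ = 298: P(X<451) ≈ 0.447.
Too low — raise k to concentrate. Iterating converges to k ≈ 11.8.
Then θ = 298/(11.8−1) ≈ 27.5.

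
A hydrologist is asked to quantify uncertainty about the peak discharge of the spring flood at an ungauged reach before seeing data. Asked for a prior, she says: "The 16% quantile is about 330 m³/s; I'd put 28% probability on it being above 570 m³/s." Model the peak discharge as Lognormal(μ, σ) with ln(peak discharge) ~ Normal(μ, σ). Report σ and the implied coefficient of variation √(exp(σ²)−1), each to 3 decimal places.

σ ≈ 0.347, CV ≈ 0.357

If T ~ Lognormal(μ,σ) then ln T ~ Normal(μ,σ), so the p-quantile of ln T is μ + z_p·σ.
ln(330) = 5.799 and ln(570) = 6.346; z_{0.16} = -0.9945, z_{0.72} = 0.5828.
σ = (6.346 − 5.799)/(0.5828 − (-0.9945)) = 0.347.
μ = 5.799 − (-0.9945)·0.347 = 6.144.
CV = √(exp(σ²)−1) = √(exp(0.1201)−1) = 0.357.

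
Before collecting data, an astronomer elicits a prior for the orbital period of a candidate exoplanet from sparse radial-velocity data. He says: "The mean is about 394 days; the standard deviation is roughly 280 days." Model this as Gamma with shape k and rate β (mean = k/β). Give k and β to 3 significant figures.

For Gamma(k, rate β): mean = k/β, variance = k/β², so CV = 1/√k.
CV = SD/mean = 280/394 = 0.7107, hence k = 1/CV² = 1.98.
Then β = k/mean = 1.98/394 = 0.00503.

k ≈ 1.98, β ≈ 0.00503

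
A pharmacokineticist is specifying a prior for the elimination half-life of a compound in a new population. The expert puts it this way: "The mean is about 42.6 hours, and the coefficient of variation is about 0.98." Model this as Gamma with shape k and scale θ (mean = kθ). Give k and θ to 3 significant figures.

For Gamma(k, scale θ): mean = kθ, variance = kθ², so CV = 1/√k.
CV = 0.98, hence k = 1/CV² = 1.04.
Then θ = mean/k = 42.6/1.04 = 40.9.

k ≈ 1.04, θ ≈ 40.9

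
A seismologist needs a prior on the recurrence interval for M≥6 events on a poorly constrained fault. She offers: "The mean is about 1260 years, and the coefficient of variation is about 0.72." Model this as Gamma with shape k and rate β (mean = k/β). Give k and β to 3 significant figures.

k ≈ 1.93, β ≈ 0.00153

For Gamma(k, rate β): mean = k/β, variance = k/β², so CV = 1/√k.
CV = 0.72, hence k = 1/CV² = 1.93.
Then β = k/mean = 1.93/1260 = 0.00153.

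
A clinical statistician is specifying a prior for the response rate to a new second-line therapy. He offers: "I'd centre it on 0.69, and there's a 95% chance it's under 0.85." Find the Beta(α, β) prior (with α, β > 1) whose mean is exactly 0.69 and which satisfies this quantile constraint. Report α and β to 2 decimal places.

With mean 0.69 fixed, write α = 0.69s, β = 0.31s where s = α+β.
Need P(θ < 0.85) = 0.95 under Beta(0.69s, 0.31s). Normal approximation: (q−m)/√(m(1−m)/s) ≈ z_{0.95} = 1.64, so s ≈ 0.69·0.31·(1.64)²/(0.85−0.69)² = 22.6.
At s = 22.6: P(θ<0.85) ≈ 0.967. Adjusting to match 0.95 gives s ≈ 18.50.
So α = 0.69·18.50 ≈ 12.77, β = 0.31·18.50 ≈ 5.74.

α ≈ 12.77, β ≈ 5.74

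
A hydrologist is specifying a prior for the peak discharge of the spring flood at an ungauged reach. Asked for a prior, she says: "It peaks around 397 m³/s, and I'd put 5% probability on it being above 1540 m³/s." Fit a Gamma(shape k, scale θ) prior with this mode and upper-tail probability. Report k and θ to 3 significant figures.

Gamma(k,θ) with k>1 has mode (k−1)θ, so θ = 397/(k−1).
Need P(X < 1540) = 0.95 with θ tied to k this way. Start at k = 2, θ = 397: P(X<1540) ≈ 0.899.
Too low — raise k to concentrate. Iterating converges to k ≈ 2.38.
Then θ = 397/(2.38−1) ≈ 288.

k ≈ 2.38, θ ≈ 288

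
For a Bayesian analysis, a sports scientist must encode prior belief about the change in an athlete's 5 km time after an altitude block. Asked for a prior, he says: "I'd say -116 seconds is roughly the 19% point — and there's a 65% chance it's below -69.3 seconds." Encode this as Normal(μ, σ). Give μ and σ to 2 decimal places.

For Normal(μ,σ), the p-quantile is μ + z_p·σ. Here z_{0.19} = -0.8779, z_{0.65} = 0.3853.
So -116 = μ − 0.8779σ and -69.3 = μ + 0.3853σ.
Subtracting: σ = (-69.3 − -116)/(0.3853 − (-0.8779)) = 36.97.
Then μ = -116 − (-0.8779)·36.97 = -83.54.

μ = -83.54, σ = 36.97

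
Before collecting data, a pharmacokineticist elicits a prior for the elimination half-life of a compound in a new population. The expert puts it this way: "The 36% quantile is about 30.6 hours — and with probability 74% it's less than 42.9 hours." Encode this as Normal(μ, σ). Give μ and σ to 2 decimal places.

The p-quantile of Normal(μ,σ) is μ + z_p·σ, with z_{0.36} = -0.3585 and z_{0.74} = 0.6433.
Eliminate σ: μ = (z₂·x₁ − z₁·x₂)/(z₂ − z₁) = (0.6433·30.6 − (-0.3585)·42.9)/1.002 = 35.00.
Then σ = (x₂ − x₁)/(z₂ − z₁) = (42.9 − 30.6)/1.002 = 12.28.

μ = 35.00, σ = 12.28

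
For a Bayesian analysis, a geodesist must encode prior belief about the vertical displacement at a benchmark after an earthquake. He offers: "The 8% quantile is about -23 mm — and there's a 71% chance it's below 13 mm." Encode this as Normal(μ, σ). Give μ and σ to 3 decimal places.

The p-quantile of Normal(μ,σ) is μ + z_p·σ, with z_{0.08} = -1.405 and z_{0.71} = 0.5534.
Eliminate σ: μ = (z₂·x₁ − z₁·x₂)/(z₂ − z₁) = (0.5534·-23 − (-1.405)·13)/1.958 = 2.828.
Then σ = (x₂ − x₁)/(z₂ − z₁) = (13 − -23)/1.958 = 18.382.

μ = 2.828, σ = 18.382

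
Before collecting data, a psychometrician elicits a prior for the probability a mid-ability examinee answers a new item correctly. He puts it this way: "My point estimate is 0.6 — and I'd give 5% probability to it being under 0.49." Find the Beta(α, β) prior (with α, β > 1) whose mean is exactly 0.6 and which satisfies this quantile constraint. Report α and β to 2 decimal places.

α ≈ 32.91, β ≈ 21.94

With mean 0.6 fixed, write α = 0.6s, β = 0.4s where s = α+β.
Need P(θ < 0.49) = 0.05 under Beta(0.6s, 0.4s). Normal approximation: (q−m)/√(m(1−m)/s) ≈ z_{0.05} = -1.64, so s ≈ 0.6·0.4·(-1.64)²/(0.49−0.6)² = 53.7.
At s = 53.7: P(θ<0.49) ≈ 0.052. Adjusting to match 0.05 gives s ≈ 54.86.
So α = 0.6·54.86 ≈ 32.91, β = 0.4·54.86 ≈ 21.94.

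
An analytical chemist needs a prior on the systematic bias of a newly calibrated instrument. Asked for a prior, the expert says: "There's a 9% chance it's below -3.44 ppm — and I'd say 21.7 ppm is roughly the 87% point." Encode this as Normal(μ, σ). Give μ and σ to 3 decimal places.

For Normal(μ,σ), the p-quantile is μ + z_p·σ. Here z_{0.09} = -1.341, z_{0.87} = 1.126.
So -3.44 = μ − 1.341σ and 21.7 = μ + 1.126σ.
Subtracting: σ = (21.7 − -3.44)/(1.126 − (-1.341)) = 10.190.
Then μ = -3.44 − (-1.341)·10.190 = 10.222.

μ = 10.222, σ = 10.190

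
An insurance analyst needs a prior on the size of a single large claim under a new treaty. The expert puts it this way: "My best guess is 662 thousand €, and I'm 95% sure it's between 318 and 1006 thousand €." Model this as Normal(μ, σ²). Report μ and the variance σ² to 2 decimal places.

A symmetric 95% interval runs μ ± z·σ with z = 1.96.
Half-width = 344, so σ = 344/1.96 = 175.513 and σ² = 30804.96.
μ is the stated best guess, 662.00.

μ = 662.00, σ² = 30804.96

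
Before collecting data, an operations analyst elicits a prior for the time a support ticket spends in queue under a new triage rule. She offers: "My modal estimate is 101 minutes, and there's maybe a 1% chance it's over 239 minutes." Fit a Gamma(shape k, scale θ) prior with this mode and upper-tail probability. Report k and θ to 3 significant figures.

k ≈ 7.4, θ ≈ 15.8

Gamma(k,θ) with k>1 has mode (k−1)θ, so θ = 101/(k−1).
Need P(X < 239) = 0.99 with θ tied to k this way. Start at k = 2, θ = 101: P(X<239) ≈ 0.684.
Too low — raise k to concentrate. Iterating converges to k ≈ 7.4.
Then θ = 101/(7.4−1) ≈ 15.8.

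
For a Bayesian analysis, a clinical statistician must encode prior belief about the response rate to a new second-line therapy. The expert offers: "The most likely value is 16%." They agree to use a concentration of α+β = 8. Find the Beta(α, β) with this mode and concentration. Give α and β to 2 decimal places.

α = 1.96, β = 6.04

For α,β > 1 the Beta mode is (α−1)/(α+β−2). With α+β = 8, the mode is (α−1)/6.
Set (α−1)/6 = 0.16 → α = 1 + 0.16·6 = 1.96.
β = 8 − α = 6.04.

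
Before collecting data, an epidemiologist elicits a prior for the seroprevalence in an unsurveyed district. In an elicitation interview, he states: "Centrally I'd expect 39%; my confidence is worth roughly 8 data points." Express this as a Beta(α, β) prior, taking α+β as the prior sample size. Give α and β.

α = 3.12, β = 4.88

Under the effective-sample-size interpretation, Beta(α, β) has prior mean α/(α+β) and prior sample size α+β.
So α+β = 8 and α/(α+β) = 0.39, giving α = 0.39·8 = 3.12 and β = 8 − 3.12 = 4.88.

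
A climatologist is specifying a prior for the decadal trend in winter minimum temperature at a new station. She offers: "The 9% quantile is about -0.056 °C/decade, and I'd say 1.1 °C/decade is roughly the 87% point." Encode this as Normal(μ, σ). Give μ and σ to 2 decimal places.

The p-quantile of Normal(μ,σ) is μ + z_p·σ, with z_{0.09} = -1.341 and z_{0.87} = 1.126.
Eliminate σ: μ = (z₂·x₁ − z₁·x₂)/(z₂ − z₁) = (1.126·-0.056 − (-1.341)·1.1)/2.467 = 0.57.
Then σ = (x₂ − x₁)/(z₂ − z₁) = (1.1 − -0.056)/2.467 = 0.47.

μ = 0.57, σ = 0.47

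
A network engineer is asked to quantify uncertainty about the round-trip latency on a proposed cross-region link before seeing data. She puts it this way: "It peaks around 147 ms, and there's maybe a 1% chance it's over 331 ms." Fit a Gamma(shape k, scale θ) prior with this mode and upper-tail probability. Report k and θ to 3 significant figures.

Gamma(k,θ) with k>1 has mode (k−1)θ, so θ = 147/(k−1).
Need P(X < 331) = 0.99 with θ tied to k this way. Start at k = 2, θ = 147: P(X<331) ≈ 0.658.
Too low — raise k to concentrate. Iterating converges to k ≈ 8.28.
Then θ = 147/(8.28−1) ≈ 20.2.

k ≈ 8.28, θ ≈ 20.2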